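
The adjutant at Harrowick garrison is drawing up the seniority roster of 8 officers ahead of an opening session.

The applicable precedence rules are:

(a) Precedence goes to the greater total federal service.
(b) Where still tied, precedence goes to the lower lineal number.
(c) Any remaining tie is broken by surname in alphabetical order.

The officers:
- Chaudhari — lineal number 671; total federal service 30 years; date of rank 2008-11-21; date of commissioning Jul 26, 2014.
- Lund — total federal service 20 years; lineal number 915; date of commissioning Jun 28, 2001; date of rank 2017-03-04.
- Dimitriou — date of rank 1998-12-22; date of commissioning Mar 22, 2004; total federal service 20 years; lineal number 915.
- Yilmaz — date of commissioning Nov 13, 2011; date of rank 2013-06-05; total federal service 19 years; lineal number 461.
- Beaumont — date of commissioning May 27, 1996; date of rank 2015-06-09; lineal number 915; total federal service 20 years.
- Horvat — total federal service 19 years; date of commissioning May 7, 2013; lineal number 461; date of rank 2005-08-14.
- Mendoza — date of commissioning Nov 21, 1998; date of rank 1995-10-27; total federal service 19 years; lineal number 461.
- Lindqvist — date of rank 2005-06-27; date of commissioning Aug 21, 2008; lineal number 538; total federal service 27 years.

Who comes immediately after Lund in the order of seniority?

Horvat

By total federal service (higher first): Chaudhari (30 years); then Lindqvist (27 years); then Beaumont, Dimitriou and Lund (each 20 years); then Horvat, Mendoza and Yilmaz (each 19 years).
Beaumont, Dimitriou and Lund all have lineal number 915, so the next rule applies.
Among Beaumont, Dimitriou and Lund, alphabetically by surname: Beaumont before Dimitriou before Lund.
Horvat, Mendoza and Yilmaz all have lineal number 461, so the next rule applies.
Among Horvat, Mendoza and Yilmaz, alphabetically by surname: Horvat before Mendoza before Yilmaz.
Order: Chaudhari, Lindqvist, Beaumont, Dimitriou, Lund, Horvat, Mendoza, Yilmaz.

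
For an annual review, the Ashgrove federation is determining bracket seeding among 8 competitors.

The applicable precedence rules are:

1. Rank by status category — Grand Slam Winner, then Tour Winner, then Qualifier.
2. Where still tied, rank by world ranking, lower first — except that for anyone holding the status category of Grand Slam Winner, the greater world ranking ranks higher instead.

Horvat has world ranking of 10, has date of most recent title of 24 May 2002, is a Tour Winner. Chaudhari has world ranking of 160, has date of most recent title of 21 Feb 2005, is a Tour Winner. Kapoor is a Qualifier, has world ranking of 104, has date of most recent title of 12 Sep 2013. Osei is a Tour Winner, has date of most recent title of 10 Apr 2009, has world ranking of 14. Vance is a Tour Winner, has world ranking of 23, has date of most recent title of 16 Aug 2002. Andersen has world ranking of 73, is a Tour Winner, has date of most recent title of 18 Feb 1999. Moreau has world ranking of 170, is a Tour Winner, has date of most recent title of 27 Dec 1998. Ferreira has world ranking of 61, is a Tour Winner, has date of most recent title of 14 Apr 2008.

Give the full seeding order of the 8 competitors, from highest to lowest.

By status category: Horvat, Osei, Vance, Ferreira, Andersen, Chaudhari and Moreau (Tour Winner); then Kapoor (Qualifier).
Among Horvat, Osei, Vance, Ferreira, Andersen, Chaudhari and Moreau, by world ranking (lower first): Horvat (10) before Osei (14) before Vance (23) before Ferreira (61) before Andersen (73) before Chaudhari (160) before Moreau (170).
Full order: Horvat, Osei, Vance, Ferreira, Andersen, Chaudhari, Moreau, Kapoor.

Horvat, Osei, Vance, Ferreira, Andersen, Chaudhari, Moreau, Kapoor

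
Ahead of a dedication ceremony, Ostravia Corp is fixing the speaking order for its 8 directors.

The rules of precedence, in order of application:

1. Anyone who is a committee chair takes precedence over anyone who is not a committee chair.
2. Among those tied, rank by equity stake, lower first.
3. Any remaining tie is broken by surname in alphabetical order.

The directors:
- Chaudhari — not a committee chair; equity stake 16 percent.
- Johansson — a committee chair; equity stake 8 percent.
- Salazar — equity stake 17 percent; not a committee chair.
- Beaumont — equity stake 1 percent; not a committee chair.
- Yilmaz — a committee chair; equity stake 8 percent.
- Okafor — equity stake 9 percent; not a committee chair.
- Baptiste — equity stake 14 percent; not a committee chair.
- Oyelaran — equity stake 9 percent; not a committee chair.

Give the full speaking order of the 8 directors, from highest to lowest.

Johansson, Yilmaz, Beaumont, Okafor, Oyelaran, Baptiste, Chaudhari, Salazar

By the first rule: Johansson and Yilmaz (both a committee chair); then Beaumont, Okafor, Oyelaran, Baptiste, Chaudhari and Salazar (each not a committee chair).
Johansson and Yilmaz both have equity stake 8 percent, so the next rule applies.
Among Johansson and Yilmaz, alphabetically by surname: Johansson before Yilmaz.
Among Beaumont, Okafor, Oyelaran, Baptiste, Chaudhari and Salazar, by equity stake (lower first): Beaumont (1 percent) before Okafor and Oyelaran (9 percent) before Baptiste (14 percent) before Chaudhari (16 percent) before Salazar (17 percent).
Among Okafor and Oyelaran, alphabetically by surname: Okafor before Oyelaran.
Full order: Johansson, Yilmaz, Beaumont, Okafor, Oyelaran, Baptiste, Chaudhari, Salazar.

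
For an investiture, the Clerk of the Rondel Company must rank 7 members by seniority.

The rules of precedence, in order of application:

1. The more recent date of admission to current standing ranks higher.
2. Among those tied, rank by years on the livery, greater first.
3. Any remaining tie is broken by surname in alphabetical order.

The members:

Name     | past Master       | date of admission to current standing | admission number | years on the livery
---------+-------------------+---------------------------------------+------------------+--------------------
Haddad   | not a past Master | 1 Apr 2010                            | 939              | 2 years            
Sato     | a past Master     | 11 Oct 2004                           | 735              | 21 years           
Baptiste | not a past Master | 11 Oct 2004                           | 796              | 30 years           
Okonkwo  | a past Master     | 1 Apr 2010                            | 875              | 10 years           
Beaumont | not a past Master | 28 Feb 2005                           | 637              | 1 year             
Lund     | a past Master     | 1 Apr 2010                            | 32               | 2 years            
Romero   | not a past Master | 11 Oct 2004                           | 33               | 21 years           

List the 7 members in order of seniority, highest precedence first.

By date of admission to current standing (later first): Okonkwo, Haddad and Lund (each 1 Apr 2010); then Beaumont (28 Feb 2005); then Baptiste, Romero and Sato (each 11 Oct 2004).
Among Okonkwo, Haddad and Lund, by years on the livery (higher first): Okonkwo (10 years) before Haddad and Lund (2 years).
Among Haddad and Lund, alphabetically by surname: Haddad before Lund.
Among Baptiste, Romero and Sato, by years on the livery (higher first): Baptiste (30 years) before Romero and Sato (21 years).
Among Romero and Sato, alphabetically by surname: Romero before Sato.
Full order: Okonkwo, Haddad, Lund, Beaumont, Baptiste, Romero, Sato.

Okonkwo, Haddad, Lund, Beaumont, Baptiste, Romero, Sato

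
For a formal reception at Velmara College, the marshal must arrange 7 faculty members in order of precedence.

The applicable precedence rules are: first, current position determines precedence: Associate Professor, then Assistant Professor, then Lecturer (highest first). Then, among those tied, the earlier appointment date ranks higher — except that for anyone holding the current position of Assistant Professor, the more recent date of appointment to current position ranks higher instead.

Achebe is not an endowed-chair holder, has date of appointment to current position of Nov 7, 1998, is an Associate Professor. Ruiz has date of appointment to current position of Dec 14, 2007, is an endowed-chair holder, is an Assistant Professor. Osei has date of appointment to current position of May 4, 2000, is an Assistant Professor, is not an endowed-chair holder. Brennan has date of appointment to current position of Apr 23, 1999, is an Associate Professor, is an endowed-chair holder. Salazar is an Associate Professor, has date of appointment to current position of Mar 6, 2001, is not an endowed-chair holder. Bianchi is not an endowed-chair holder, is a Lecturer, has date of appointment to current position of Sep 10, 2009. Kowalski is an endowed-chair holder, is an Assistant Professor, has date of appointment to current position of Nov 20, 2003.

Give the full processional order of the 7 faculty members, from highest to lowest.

Achebe, Brennan, Salazar, Ruiz, Kowalski, Osei, Bianchi

By current position: Achebe, Brennan and Salazar (Associate Professor); then Ruiz, Kowalski and Osei (Assistant Professor); then Bianchi (Lecturer).
Among Achebe, Brennan and Salazar, by date of appointment to current position (earlier first): Achebe (Nov 7, 1998) before Brennan (Apr 23, 1999) before Salazar (Mar 6, 2001).
Among Ruiz, Kowalski and Osei, by date of appointment to current position (later first) (reversed rule for this group): Ruiz (Dec 14, 2007) before Kowalski (Nov 20, 2003) before Osei (May 4, 2000).
Full order: Achebe, Brennan, Salazar, Ruiz, Kowalski, Osei, Bianchi.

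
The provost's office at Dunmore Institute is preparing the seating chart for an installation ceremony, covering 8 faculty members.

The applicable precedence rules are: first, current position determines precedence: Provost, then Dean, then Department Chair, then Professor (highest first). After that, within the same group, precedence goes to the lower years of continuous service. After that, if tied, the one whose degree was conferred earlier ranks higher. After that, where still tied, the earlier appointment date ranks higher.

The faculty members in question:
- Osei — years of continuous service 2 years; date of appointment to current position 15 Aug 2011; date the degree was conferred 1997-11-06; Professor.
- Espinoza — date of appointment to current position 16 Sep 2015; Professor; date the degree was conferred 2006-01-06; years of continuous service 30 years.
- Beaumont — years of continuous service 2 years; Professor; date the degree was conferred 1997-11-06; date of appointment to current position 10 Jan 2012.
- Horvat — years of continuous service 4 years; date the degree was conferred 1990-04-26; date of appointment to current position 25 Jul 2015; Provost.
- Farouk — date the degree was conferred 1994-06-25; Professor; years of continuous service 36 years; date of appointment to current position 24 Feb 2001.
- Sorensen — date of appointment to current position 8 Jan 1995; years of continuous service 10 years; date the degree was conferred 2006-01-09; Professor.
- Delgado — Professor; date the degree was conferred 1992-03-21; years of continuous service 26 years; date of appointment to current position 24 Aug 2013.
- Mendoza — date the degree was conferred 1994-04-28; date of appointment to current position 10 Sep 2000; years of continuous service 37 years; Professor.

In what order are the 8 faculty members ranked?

By current position: Horvat (Provost); then Osei, Beaumont, Sorensen, Delgado, Espinoza, Farouk and Mendoza (Professor).
Among Osei, Beaumont, Sorensen, Delgado, Espinoza, Farouk and Mendoza, by years of continuous service (lower first): Osei and Beaumont (2 years) before Sorensen (10 years) before Delgado (26 years) before Espinoza (30 years) before Farouk (36 years) before Mendoza (37 years).
Osei and Beaumont both have date the degree was conferred 1997-11-06, so the next rule applies.
Among Osei and Beaumont, by date of appointment to current position (earlier first): Osei (15 Aug 2011) before Beaumont (10 Jan 2012).
Full order: Horvat, Osei, Beaumont, Sorensen, Delgado, Espinoza, Farouk, Mendoza.

Horvat, Osei, Beaumont, Sorensen, Delgado, Espinoza, Farouk, Mendoza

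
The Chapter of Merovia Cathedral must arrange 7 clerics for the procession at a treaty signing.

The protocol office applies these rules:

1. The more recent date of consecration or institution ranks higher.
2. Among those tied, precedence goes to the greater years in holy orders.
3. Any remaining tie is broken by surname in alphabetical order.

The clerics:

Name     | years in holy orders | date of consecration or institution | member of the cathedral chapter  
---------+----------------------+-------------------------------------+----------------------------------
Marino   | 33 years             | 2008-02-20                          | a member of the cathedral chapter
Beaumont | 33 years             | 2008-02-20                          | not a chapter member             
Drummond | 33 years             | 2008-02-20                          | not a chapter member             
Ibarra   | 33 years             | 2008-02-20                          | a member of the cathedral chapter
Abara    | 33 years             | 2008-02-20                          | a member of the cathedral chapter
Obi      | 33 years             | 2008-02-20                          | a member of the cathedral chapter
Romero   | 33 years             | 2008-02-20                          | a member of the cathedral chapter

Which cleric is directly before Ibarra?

By date of consecration or institution (later first): Abara, Beaumont, Drummond, Ibarra, Marino, Obi and Romero (each 2008-02-20).
Abara, Beaumont, Drummond, Ibarra, Marino, Obi and Romero all have years in holy orders 33 years, so the next rule applies.
Among Abara, Beaumont, Drummond, Ibarra, Marino, Obi and Romero, alphabetically by surname: Abara before Beaumont before Drummond before Ibarra before Marino before Obi before Romero.
Order: Abara, Beaumont, Drummond, Ibarra, Marino, Obi, Romero.

Drummond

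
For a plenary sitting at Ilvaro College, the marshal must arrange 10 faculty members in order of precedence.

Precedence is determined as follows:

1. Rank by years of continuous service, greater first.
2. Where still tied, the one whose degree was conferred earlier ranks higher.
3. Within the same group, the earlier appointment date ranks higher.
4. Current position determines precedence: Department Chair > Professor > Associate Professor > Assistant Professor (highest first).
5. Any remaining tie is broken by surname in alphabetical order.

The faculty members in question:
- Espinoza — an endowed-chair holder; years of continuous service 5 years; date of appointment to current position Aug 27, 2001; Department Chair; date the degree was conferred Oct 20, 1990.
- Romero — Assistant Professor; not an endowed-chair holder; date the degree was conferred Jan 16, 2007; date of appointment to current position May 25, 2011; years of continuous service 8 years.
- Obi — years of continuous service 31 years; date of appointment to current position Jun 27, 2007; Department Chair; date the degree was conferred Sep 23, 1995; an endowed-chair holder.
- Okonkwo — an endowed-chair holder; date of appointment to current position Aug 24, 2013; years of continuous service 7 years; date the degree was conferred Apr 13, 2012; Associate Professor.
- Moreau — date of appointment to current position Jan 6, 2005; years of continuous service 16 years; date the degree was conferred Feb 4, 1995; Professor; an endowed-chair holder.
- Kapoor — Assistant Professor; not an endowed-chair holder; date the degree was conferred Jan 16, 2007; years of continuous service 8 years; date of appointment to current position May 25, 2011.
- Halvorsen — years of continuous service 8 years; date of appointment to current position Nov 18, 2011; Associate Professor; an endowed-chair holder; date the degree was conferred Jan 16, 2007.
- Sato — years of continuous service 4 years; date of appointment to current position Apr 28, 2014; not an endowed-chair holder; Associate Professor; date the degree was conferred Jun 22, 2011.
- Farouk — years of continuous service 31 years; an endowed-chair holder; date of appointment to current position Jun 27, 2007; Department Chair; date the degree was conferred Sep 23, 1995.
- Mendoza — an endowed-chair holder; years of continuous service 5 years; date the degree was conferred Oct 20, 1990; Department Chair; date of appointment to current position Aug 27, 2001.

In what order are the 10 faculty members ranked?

Farouk, Obi, Moreau, Kapoor, Romero, Halvorsen, Okonkwo, Espinoza, Mendoza, Sato

By years of continuous service (higher first): Farouk and Obi (both 31 years); then Moreau (16 years); then Kapoor, Romero and Halvorsen (each 8 years); then Okonkwo (7 years); then Espinoza and Mendoza (both 5 years); then Sato (4 years).
Farouk and Obi both have date the degree was conferred Sep 23, 1995, so the next rule applies.
Farouk and Obi both have date of appointment to current position Jun 27, 2007, so the next rule applies.
Farouk and Obi are each Department Chair, so the next rule applies.
Among Farouk and Obi, alphabetically by surname: Farouk before Obi.
Kapoor, Romero and Halvorsen all have date the degree was conferred Jan 16, 2007, so the next rule applies.
Among Kapoor, Romero and Halvorsen, by date of appointment to current position (earlier first): Kapoor and Romero (May 25, 2011) before Halvorsen (Nov 18, 2011).
Kapoor and Romero are each Assistant Professor, so the next rule applies.
Among Kapoor and Romero, alphabetically by surname: Kapoor before Romero.
Espinoza and Mendoza both have date the degree was conferred Oct 20, 1990, so the next rule applies.
Espinoza and Mendoza both have date of appointment to current position Aug 27, 2001, so the next rule applies.
Espinoza and Mendoza are each Department Chair, so the next rule applies.
Among Espinoza and Mendoza, alphabetically by surname: Espinoza before Mendoza.
Full order: Farouk, Obi, Moreau, Kapoor, Romero, Halvorsen, Okonkwo, Espinoza, Mendoza, Sato.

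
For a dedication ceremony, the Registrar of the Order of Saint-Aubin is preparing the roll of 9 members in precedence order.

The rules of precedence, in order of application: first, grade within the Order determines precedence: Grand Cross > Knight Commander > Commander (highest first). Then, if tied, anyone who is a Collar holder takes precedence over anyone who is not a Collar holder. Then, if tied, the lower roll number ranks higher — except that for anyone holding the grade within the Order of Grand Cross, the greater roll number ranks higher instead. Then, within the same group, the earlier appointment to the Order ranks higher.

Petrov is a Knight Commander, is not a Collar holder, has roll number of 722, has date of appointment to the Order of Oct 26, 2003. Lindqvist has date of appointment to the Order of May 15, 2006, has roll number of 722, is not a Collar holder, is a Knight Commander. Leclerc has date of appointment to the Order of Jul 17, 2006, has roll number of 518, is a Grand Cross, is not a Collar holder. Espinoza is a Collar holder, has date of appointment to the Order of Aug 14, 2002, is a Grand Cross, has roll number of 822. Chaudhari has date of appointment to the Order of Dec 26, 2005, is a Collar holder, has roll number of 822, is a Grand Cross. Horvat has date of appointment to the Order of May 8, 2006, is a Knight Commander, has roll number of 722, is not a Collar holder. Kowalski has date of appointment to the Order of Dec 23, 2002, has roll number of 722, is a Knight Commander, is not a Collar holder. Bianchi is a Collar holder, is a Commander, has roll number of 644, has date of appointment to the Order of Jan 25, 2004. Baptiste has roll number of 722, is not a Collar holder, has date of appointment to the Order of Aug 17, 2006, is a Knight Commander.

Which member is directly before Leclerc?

Chaudhari

By grade within the Order: Espinoza, Chaudhari and Leclerc (Grand Cross); then Kowalski, Petrov, Horvat, Lindqvist and Baptiste (Knight Commander); then Bianchi (Commander).
Among Espinoza, Chaudhari and Leclerc, a Collar holder before not a Collar holder: Espinoza and Chaudhari (a Collar holder) before Leclerc (not a Collar holder).
Espinoza and Chaudhari both have roll number 822, so the next rule applies.
Among Espinoza and Chaudhari, by date of appointment to the Order (earlier first): Espinoza (Aug 14, 2002) before Chaudhari (Dec 26, 2005).
Kowalski, Petrov, Horvat, Lindqvist and Baptiste are each not a Collar holder, so the next rule applies.
Kowalski, Petrov, Horvat, Lindqvist and Baptiste all have roll number 722, so the next rule applies.
Among Kowalski, Petrov, Horvat, Lindqvist and Baptiste, by date of appointment to the Order (earlier first): Kowalski (Dec 23, 2002) before Petrov (Oct 26, 2003) before Horvat (May 8, 2006) before Lindqvist (May 15, 2006) before Baptiste (Aug 17, 2006).
Order: Espinoza, Chaudhari, Leclerc, Kowalski, Petrov, Horvat, Lindqvist, Baptiste, Bianchi.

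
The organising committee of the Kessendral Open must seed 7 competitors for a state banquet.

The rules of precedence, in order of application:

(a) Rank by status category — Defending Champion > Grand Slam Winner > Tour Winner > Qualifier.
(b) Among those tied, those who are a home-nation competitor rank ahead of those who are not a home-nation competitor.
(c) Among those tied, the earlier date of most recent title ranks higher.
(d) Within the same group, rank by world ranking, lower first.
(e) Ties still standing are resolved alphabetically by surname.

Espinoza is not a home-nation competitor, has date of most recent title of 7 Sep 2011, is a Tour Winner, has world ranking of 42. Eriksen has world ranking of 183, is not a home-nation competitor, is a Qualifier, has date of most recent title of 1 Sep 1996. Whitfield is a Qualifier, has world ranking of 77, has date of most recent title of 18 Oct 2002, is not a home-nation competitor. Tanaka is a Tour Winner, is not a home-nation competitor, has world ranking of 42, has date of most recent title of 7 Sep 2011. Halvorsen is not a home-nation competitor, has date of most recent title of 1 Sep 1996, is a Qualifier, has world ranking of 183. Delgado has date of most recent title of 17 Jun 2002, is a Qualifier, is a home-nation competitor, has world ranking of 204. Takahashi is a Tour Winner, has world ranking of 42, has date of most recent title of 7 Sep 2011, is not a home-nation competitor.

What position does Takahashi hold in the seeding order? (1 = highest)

2

By status category: Espinoza, Takahashi and Tanaka (Tour Winner); then Delgado, Eriksen, Halvorsen and Whitfield (Qualifier).
Espinoza, Takahashi and Tanaka are each not a home-nation competitor, so the next rule applies.
Espinoza, Takahashi and Tanaka all have date of most recent title 7 Sep 2011, so the next rule applies.
Espinoza, Takahashi and Tanaka all have world ranking 42, so the next rule applies.
Among Espinoza, Takahashi and Tanaka, alphabetically by surname: Espinoza before Takahashi before Tanaka.
Among Delgado, Eriksen, Halvorsen and Whitfield, a home-nation competitor before not a home-nation competitor: Delgado (a home-nation competitor) before Eriksen, Halvorsen and Whitfield (not a home-nation competitor).
Among Eriksen, Halvorsen and Whitfield, by date of most recent title (earlier first): Eriksen and Halvorsen (1 Sep 1996) before Whitfield (18 Oct 2002).
Eriksen and Halvorsen both have world ranking 183, so the next rule applies.
Among Eriksen and Halvorsen, alphabetically by surname: Eriksen before Halvorsen.
Order: Espinoza, Takahashi, Tanaka, Delgado, Eriksen, Halvorsen, Whitfield. So position 2.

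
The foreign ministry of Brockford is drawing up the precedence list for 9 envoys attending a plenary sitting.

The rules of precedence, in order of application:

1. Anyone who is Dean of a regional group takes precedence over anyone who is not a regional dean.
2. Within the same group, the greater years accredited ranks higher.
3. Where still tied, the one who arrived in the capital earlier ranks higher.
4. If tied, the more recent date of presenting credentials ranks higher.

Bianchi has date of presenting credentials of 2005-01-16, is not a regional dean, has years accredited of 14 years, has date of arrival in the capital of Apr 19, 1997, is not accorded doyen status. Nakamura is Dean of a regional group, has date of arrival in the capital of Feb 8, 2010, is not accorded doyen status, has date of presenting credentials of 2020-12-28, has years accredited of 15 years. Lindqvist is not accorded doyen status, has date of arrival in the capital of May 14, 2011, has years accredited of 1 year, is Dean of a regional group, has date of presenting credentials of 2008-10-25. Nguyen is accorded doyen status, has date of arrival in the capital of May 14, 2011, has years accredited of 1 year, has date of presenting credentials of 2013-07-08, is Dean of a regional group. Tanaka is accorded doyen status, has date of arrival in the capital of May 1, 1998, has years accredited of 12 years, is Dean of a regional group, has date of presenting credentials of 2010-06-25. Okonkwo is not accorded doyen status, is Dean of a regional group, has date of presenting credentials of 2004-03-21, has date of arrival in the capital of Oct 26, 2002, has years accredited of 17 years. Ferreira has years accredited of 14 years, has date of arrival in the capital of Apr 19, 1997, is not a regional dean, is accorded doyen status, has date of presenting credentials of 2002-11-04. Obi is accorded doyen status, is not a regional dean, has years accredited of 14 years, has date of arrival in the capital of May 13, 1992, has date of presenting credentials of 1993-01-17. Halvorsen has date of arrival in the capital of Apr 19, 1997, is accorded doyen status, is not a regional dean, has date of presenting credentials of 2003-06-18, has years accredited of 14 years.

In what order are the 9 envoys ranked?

Okonkwo, Nakamura, Tanaka, Nguyen, Lindqvist, Obi, Bianchi, Halvorsen, Ferreira

By the first rule: Okonkwo, Nakamura, Tanaka, Nguyen and Lindqvist (each Dean of a regional group); then Obi, Bianchi, Halvorsen and Ferreira (each not a regional dean).
Among Okonkwo, Nakamura, Tanaka, Nguyen and Lindqvist, by years accredited (higher first): Okonkwo (17 years) before Nakamura (15 years) before Tanaka (12 years) before Nguyen and Lindqvist (1 year).
Nguyen and Lindqvist both have date of arrival in the capital May 14, 2011, so the next rule applies.
Among Nguyen and Lindqvist, by date of presenting credentials (later first): Nguyen (2013-07-08) before Lindqvist (2008-10-25).
Obi, Bianchi, Halvorsen and Ferreira all have years accredited 14 years, so the next rule applies.
Among Obi, Bianchi, Halvorsen and Ferreira, by date of arrival in the capital (earlier first): Obi (May 13, 1992) before Bianchi, Halvorsen and Ferreira (Apr 19, 1997).
Among Bianchi, Halvorsen and Ferreira, by date of presenting credentials (later first): Bianchi (2005-01-16) before Halvorsen (2003-06-18) before Ferreira (2002-11-04).
Full order: Okonkwo, Nakamura, Tanaka, Nguyen, Lindqvist, Obi, Bianchi, Halvorsen, Ferreira.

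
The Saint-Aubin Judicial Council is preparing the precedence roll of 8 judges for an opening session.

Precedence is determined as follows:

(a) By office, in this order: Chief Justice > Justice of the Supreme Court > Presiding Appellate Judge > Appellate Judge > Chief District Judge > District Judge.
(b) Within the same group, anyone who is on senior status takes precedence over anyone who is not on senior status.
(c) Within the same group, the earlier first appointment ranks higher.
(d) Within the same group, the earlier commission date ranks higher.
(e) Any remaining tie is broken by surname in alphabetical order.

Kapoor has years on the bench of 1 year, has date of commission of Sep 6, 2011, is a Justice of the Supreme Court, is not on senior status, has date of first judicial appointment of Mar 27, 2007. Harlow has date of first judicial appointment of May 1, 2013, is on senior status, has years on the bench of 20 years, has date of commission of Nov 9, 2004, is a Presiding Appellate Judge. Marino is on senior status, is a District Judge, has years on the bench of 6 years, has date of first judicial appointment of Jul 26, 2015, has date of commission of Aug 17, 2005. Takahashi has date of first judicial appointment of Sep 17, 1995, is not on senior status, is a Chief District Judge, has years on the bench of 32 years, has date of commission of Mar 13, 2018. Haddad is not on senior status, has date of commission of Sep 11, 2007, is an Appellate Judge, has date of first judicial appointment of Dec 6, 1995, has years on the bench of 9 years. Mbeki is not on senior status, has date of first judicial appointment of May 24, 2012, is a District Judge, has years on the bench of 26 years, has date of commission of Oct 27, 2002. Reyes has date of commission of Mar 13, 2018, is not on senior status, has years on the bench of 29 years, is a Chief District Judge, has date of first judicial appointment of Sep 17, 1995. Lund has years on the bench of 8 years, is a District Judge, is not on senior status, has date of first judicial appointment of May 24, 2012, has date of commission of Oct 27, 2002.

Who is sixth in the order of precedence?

Marino

By office: Kapoor (Justice of the Supreme Court); then Harlow (Presiding Appellate Judge); then Haddad (Appellate Judge); then Reyes and Takahashi (Chief District Judge); then Marino, Lund and Mbeki (District Judge).
Reyes and Takahashi are each not on senior status, so the next rule applies.
Reyes and Takahashi both have date of first judicial appointment Sep 17, 1995, so the next rule applies.
Reyes and Takahashi both have date of commission Mar 13, 2018, so the next rule applies.
Among Reyes and Takahashi, alphabetically by surname: Reyes before Takahashi.
Among Marino, Lund and Mbeki, on senior status before not on senior status: Marino (on senior status) before Lund and Mbeki (not on senior status).
Lund and Mbeki both have date of first judicial appointment May 24, 2012, so the next rule applies.
Lund and Mbeki both have date of commission Oct 27, 2002, so the next rule applies.
Among Lund and Mbeki, alphabetically by surname: Lund before Mbeki.
Order: Kapoor, Harlow, Haddad, Reyes, Takahashi, Marino, Lund, Mbeki.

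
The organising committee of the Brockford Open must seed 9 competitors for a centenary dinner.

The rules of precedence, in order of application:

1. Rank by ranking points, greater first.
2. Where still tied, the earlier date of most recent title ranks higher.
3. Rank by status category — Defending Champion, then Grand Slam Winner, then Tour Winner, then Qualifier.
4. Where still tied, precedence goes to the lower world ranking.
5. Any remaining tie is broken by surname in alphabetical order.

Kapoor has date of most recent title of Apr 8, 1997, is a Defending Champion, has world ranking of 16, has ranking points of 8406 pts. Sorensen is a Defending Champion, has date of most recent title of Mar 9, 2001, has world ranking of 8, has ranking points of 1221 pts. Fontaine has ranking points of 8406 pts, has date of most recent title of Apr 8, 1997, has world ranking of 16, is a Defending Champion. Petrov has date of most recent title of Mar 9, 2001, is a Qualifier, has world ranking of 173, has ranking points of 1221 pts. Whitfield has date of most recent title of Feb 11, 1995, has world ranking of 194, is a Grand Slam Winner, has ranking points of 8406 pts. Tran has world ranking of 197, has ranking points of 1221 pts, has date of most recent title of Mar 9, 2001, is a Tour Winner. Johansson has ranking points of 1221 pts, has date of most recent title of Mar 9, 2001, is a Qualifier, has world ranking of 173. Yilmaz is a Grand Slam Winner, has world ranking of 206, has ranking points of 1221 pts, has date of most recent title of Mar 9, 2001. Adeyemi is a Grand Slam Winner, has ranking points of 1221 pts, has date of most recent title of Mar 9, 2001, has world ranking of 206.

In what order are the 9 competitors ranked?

By ranking points (higher first): Whitfield, Fontaine and Kapoor (each 8406 pts); then Sorensen, Adeyemi, Yilmaz, Tran, Johansson and Petrov (each 1221 pts).
Among Whitfield, Fontaine and Kapoor, by date of most recent title (earlier first): Whitfield (Feb 11, 1995) before Fontaine and Kapoor (Apr 8, 1997).
Fontaine and Kapoor are each Defending Champion, so the next rule applies.
Fontaine and Kapoor both have world ranking 16, so the next rule applies.
Among Fontaine and Kapoor, alphabetically by surname: Fontaine before Kapoor.
Sorensen, Adeyemi, Yilmaz, Tran, Johansson and Petrov all have date of most recent title Mar 9, 2001, so the next rule applies.
Among Sorensen, Adeyemi, Yilmaz, Tran, Johansson and Petrov, by status category: Sorensen (Defending Champion) before Adeyemi and Yilmaz (Grand Slam Winner) before Tran (Tour Winner) before Johansson and Petrov (Qualifier).
Adeyemi and Yilmaz both have world ranking 206, so the next rule applies.
Among Adeyemi and Yilmaz, alphabetically by surname: Adeyemi before Yilmaz.
Johansson and Petrov both have world ranking 173, so the next rule applies.
Among Johansson and Petrov, alphabetically by surname: Johansson before Petrov.
Full order: Whitfield, Fontaine, Kapoor, Sorensen, Adeyemi, Yilmaz, Tran, Johansson, Petrov.

Whitfield, Fontaine, Kapoor, Sorensen, Adeyemi, Yilmaz, Tran, Johansson, Petrov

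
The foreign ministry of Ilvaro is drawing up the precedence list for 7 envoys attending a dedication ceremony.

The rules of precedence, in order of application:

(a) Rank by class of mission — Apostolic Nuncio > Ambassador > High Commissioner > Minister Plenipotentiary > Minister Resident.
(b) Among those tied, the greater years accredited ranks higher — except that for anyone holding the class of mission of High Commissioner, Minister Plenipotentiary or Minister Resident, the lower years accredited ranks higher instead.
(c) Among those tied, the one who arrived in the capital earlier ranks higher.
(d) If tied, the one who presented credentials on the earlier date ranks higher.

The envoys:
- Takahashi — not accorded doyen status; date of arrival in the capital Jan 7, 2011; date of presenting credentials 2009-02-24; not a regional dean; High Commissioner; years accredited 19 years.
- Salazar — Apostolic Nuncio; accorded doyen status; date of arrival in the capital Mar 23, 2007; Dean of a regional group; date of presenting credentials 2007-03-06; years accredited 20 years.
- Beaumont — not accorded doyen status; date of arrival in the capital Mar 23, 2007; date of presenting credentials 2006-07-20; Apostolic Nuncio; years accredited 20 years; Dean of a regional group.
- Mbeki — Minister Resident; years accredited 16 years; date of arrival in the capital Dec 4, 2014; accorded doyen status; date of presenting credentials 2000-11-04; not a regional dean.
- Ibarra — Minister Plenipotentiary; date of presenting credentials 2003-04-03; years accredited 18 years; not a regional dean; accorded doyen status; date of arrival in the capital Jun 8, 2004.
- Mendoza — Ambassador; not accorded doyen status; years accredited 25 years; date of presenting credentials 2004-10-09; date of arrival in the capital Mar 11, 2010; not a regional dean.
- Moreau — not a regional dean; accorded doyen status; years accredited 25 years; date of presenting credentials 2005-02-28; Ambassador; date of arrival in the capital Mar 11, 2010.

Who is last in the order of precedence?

Mbeki

By class of mission: Beaumont and Salazar (Apostolic Nuncio); then Mendoza and Moreau (Ambassador); then Takahashi (High Commissioner); then Ibarra (Minister Plenipotentiary); then Mbeki (Minister Resident).
Beaumont and Salazar both have years accredited 20 years, so the next rule applies.
Beaumont and Salazar both have date of arrival in the capital Mar 23, 2007, so the next rule applies.
Among Beaumont and Salazar, by date of presenting credentials (earlier first): Beaumont (2006-07-20) before Salazar (2007-03-06).
Mendoza and Moreau both have years accredited 25 years, so the next rule applies.
Mendoza and Moreau both have date of arrival in the capital Mar 11, 2010, so the next rule applies.
Among Mendoza and Moreau, by date of presenting credentials (earlier first): Mendoza (2004-10-09) before Moreau (2005-02-28).
Order: Beaumont, Salazar, Mendoza, Moreau, Takahashi, Ibarra, Mbeki.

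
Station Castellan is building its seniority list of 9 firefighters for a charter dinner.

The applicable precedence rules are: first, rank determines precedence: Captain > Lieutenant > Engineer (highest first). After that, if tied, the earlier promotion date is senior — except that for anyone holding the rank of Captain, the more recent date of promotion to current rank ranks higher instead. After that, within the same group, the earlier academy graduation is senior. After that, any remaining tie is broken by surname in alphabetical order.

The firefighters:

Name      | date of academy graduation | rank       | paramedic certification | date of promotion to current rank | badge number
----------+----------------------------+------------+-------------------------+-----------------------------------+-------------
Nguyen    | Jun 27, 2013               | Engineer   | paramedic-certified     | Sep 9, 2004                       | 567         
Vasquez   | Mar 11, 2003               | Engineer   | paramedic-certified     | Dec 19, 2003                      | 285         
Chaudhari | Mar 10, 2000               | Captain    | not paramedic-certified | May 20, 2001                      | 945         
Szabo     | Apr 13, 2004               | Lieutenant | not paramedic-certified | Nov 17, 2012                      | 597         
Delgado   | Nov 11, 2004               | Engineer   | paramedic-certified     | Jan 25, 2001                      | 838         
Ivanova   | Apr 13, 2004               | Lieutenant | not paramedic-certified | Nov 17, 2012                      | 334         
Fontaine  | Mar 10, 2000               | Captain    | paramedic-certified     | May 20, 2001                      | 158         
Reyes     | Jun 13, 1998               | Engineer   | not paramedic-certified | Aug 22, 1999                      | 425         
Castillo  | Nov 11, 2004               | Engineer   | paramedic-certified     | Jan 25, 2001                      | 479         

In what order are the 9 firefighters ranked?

Chaudhari, Fontaine, Ivanova, Szabo, Reyes, Castillo, Delgado, Vasquez, Nguyen

By rank: Chaudhari and Fontaine (Captain); then Ivanova and Szabo (Lieutenant); then Reyes, Castillo, Delgado, Vasquez and Nguyen (Engineer).
Chaudhari and Fontaine both have date of promotion to current rank May 20, 2001, so the next rule applies.
Chaudhari and Fontaine both have date of academy graduation Mar 10, 2000, so the next rule applies.
Among Chaudhari and Fontaine, alphabetically by surname: Chaudhari before Fontaine.
Ivanova and Szabo both have date of promotion to current rank Nov 17, 2012, so the next rule applies.
Ivanova and Szabo both have date of academy graduation Apr 13, 2004, so the next rule applies.
Among Ivanova and Szabo, alphabetically by surname: Ivanova before Szabo.
Among Reyes, Castillo, Delgado, Vasquez and Nguyen, by date of promotion to current rank (earlier first): Reyes (Aug 22, 1999) before Castillo and Delgado (Jan 25, 2001) before Vasquez (Dec 19, 2003) before Nguyen (Sep 9, 2004).
Castillo and Delgado both have date of academy graduation Nov 11, 2004, so the next rule applies.
Among Castillo and Delgado, alphabetically by surname: Castillo before Delgado.
Full order: Chaudhari, Fontaine, Ivanova, Szabo, Reyes, Castillo, Delgado, Vasquez, Nguyen.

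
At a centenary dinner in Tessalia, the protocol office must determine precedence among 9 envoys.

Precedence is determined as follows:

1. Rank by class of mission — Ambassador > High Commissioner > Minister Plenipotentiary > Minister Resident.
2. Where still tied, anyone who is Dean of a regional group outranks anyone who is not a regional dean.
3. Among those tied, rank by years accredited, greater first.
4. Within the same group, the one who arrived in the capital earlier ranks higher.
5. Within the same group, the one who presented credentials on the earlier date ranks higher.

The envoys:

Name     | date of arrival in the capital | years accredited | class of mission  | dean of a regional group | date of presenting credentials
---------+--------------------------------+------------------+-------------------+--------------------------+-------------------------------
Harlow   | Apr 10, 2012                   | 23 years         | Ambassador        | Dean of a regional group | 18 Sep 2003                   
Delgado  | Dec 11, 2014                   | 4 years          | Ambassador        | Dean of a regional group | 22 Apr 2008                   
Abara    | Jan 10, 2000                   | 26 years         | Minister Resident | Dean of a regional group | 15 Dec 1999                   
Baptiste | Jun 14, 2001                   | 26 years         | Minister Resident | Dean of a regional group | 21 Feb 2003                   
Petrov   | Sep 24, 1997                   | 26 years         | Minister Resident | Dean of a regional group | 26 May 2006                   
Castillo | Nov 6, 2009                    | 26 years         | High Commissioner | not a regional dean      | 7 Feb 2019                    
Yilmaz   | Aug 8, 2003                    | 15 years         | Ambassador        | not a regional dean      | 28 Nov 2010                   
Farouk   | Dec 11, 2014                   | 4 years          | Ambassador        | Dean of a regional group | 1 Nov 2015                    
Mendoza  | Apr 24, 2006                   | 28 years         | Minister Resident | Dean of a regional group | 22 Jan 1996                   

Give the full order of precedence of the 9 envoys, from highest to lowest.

By class of mission: Harlow, Delgado, Farouk and Yilmaz (Ambassador); then Castillo (High Commissioner); then Mendoza, Petrov, Abara and Baptiste (Minister Resident).
Among Harlow, Delgado, Farouk and Yilmaz, Dean of a regional group before not a regional dean: Harlow, Delgado and Farouk (Dean of a regional group) before Yilmaz (not a regional dean).
Among Harlow, Delgado and Farouk, by years accredited (higher first): Harlow (23 years) before Delgado and Farouk (4 years).
Delgado and Farouk both have date of arrival in the capital Dec 11, 2014, so the next rule applies.
Among Delgado and Farouk, by date of presenting credentials (earlier first): Delgado (22 Apr 2008) before Farouk (1 Nov 2015).
Mendoza, Petrov, Abara and Baptiste are each Dean of a regional group, so the next rule applies.
Among Mendoza, Petrov, Abara and Baptiste, by years accredited (higher first): Mendoza (28 years) before Petrov, Abara and Baptiste (26 years).
Among Petrov, Abara and Baptiste, by date of arrival in the capital (earlier first): Petrov (Sep 24, 1997) before Abara (Jan 10, 2000) before Baptiste (Jun 14, 2001).
Full order: Harlow, Delgado, Farouk, Yilmaz, Castillo, Mendoza, Petrov, Abara, Baptiste.

Harlow, Delgado, Farouk, Yilmaz, Castillo, Mendoza, Petrov, Abara, Baptiste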